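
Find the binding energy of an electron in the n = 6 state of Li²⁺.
3.401 eV

The ionization energy is the energy needed to remove the electron completely (n → ∞).

For a hydrogen-like ion with Z = 3, E_n = -13.6057 Z² / n² eV.

At n = 6: E_6 = -13.6057 × 3² / 6² = -3.401425 eV
At n = ∞: E_∞ = 0 eV

Ionization energy = E_∞ - E_6 = 0 - (-3.401425) = 3.401425 eV
Ionization energy ≈ 3.401 eV

This is also called the binding energy of the electron in state n = 6.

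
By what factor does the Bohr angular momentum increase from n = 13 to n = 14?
1.08

In the Bohr model, L_n = nℏ, so the ratio is purely the ratio of quantum numbers:

L_14/L_13 = 14ℏ / 13ℏ = 14/13 = 1.08

The angular momentum scales linearly with n.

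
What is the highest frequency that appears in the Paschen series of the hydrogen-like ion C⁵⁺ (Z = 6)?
1.316e+16 Hz

The series limit corresponds to the transition from n = ∞ to n = 3.
This is the highest energy (shortest wavelength) transition in the Paschen series.

E_∞ = 0 eV
E_3 = -13.6057 × 6² / 3² = -54.422800 eV

Energy at series limit:
ΔE = E_∞ - E_3 = 0 - (-54.422800) = 54.422800 eV
E = 54.422800 eV × (1.602177 × 10⁻¹⁹ J/eV) = 8.71950e-18 J
f = E/h = 8.71950e-18 J / (6.62607 × 10⁻³⁴ J·s) = 1.316e+16 Hz

This energy equals the ionization energy from the n = 3 state of C⁵⁺.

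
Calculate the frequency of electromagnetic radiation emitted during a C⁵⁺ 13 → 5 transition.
4.0366e+15 Hz

First, find the transition energy:
E_13 = -13.6057 × 6² / 13² = -2.898256 eV
E_5 = -13.6057 × 6² / 5² = -19.592208 eV
|ΔE| = |E_5 - E_13| = 16.693952 eV

Convert to Joules: E = 16.693952 eV × (1.602177 × 10⁻¹⁹ J/eV) = 2.674667e-18 J

Using E = hf:
f = E/h = 2.674667e-18 J / (6.62607 × 10⁻³⁴ J·s)
f = 4.0366e+15 Hz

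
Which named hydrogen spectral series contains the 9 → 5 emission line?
Pfund series

The spectral series in hydrogen are named based on the final (lower) energy level:
- Lyman series: n_final = 1 (ultraviolet)
- Balmer series: n_final = 2 (visible/near-UV)
- Paschen series: n_final = 3 (infrared)
- Brackett series: n_final = 4 (infrared)
- Pfund series: n_final = 5 (far infrared)

Since this transition ends at n = 5, it belongs to the Pfund series.

For reference, this 9 → 5 line has photon energy
ΔE = 13.6057 eV × (1/5² - 1/9²) = 0.37625639506 eV,
corresponding to wavelength λ = hc/ΔE = 1239.84 eV·nm / 0.37625639506 eV = 3295.19981 nm in the far infrared region.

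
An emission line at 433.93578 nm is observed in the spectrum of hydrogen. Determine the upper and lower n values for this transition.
n = 5 → n = 2

First, find the photon energy from the wavelength (hc = 1239.84 eV·nm):
E = hc/λ = 1239.84 eV·nm / 433.93578 nm = 2.8571970 eV

The energy levels of hydrogen satisfy E_n = -13.6057 / n² eV, so an emission n_i → n_f releases
ΔE = 13.6057 × (1/n_f² − 1/n_i²) eV.

Setting ΔE equal to the photon energy:
1/n_f² − 1/n_i² = 2.8571970 / 13.6057 = 0.21000000

Since 1/n_i² must be positive, we need 1/n_f² > 0.21000000, i.e. n_f ≤ 2. For each allowed n_f, solve n_i = (1/n_f² − 0.21000000)^(−1/2) and check whether it is a whole number:
  n_f = 1: 1/n_i² = 1.00000000 − 0.21000000 = 0.79000000 → n_i = 1.125  (not an integer) ✗
  n_f = 2: 1/n_i² = 0.25000000 − 0.21000000 = 0.04000000 → n_i = 5.000  → integer, n_i = 5 ✓

Only n_f = 2 gives an integer upper level, n_i = 5.

The transition is from n = 5 to n = 2 (emission).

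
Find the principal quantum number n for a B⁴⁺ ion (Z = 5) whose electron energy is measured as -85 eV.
n = 2

The exact energy levels follow E_n = -13.6057 Z² / n² eV with Z = 5.

The measured value (-85 eV) is reported to only 2 significant figures, so we must test candidate n values and see which one matches to that precision.

Candidate energies:
  n = 1:  E = -13.6057 × 5² / 1² = -340.14250 eV
  n = 2:  E = -13.6057 × 5² / 2² = -85.03563 eV  ← matches
  n = 3:  E = -13.6057 × 5² / 3² = -37.79361 eV
  n = 4:  E = -13.6057 × 5² / 4² = -21.25891 eV

Checking against the measurement of -85 eV (2 sig figs), only n = 2 agrees:
E_2 = -85.03563 eV, which rounds to -85 eV ✓

Therefore n = 2.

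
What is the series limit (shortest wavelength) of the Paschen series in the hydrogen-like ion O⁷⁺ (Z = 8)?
12.814666 nm

The series limit corresponds to the transition from n = ∞ to n = 3.
This is the highest energy (shortest wavelength) transition in the Paschen series.

E_∞ = 0 eV
E_3 = -13.6057 × 8² / 3² = -96.75164444 eV

Energy at series limit:
ΔE = E_∞ - E_3 = 0 - (-96.75164444) = 96.75164444 eV
λ = hc/E = 1239.84 eV·nm / 96.75164444 eV = 12.814666 nm

This energy equals the ionization energy from the n = 3 state of O⁷⁺.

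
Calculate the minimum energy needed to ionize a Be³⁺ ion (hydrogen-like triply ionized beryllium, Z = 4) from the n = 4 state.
13.61 eV

The ionization energy is the energy needed to remove the electron completely (n → ∞).

For a hydrogen-like ion with Z = 4, E_n = -13.6057 Z² / n² eV.

At n = 4: E_4 = -13.6057 × 4² / 4² = -13.60570 eV
At n = ∞: E_∞ = 0 eV

Ionization energy = E_∞ - E_4 = 0 - (-13.60570) = 13.60570 eV
Ionization energy ≈ 13.61 eV

This is also called the binding energy of the electron in state n = 4.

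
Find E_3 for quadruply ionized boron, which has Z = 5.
-37.794 eV

For hydrogen-like ions, the energy levels scale with Z²:
E_n = -13.6057 Z² / n² eV

For B⁴⁺ (Z = 5) at n = 3:
E_3 = -13.6057 × 5² / 3²
E_3 = -13.6057 × 25 / 9
E_3 = -340.1425 / 9
E_3 = -37.794 eV

The energy is 25 times more negative than hydrogen at the same n due to the stronger nuclear charge.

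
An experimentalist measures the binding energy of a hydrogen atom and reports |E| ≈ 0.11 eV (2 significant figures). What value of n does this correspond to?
n = 11

The exact energy levels follow E_n = -13.6057 eV / n².

The measured value (-0.11 eV) is reported to only 2 significant figures, so we must test candidate n values and see which one matches to that precision.

Candidate energies:
  n = 9:  E = -13.6057/9² = -0.16797 eV
  n = 10:  E = -13.6057/10² = -0.13606 eV
  n = 11:  E = -13.6057/11² = -0.11244 eV  ← matches
  n = 12:  E = -13.6057/12² = -0.09448 eV
  n = 13:  E = -13.6057/13² = -0.08051 eV

Checking against the measurement of -0.11 eV (2 sig figs), only n = 11 agrees:
E_11 = -0.11244 eV, which rounds to -0.11 eV ✓

Therefore n = 11.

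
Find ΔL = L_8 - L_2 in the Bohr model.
6.32743e-34 J·s (or 6ℏ)

In the Bohr model, L_n = nℏ where ℏ = 1.0545718e-34 J·s.

L_8 = 8ℏ = 8.4365744e-34 J·s
L_2 = 2ℏ = 2.1091436e-34 J·s

ΔL = L_8 - L_2 = (8 - 2)ℏ = 6ℏ
ΔL = 6 × 1.0545718e-34 J·s = 6.32743e-34 J·s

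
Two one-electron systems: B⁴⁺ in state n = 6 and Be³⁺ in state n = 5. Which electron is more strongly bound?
B⁴⁺ at n = 6 (E = -9.448 eV)

Using E_n = -13.6057 Z² / n² eV:

B⁴⁺ (Z = 5) at n = 6:
E = -13.6057 × 5² / 6² = -13.6057 × 25 / 36 = -9.448403 eV

Be³⁺ (Z = 4) at n = 5:
E = -13.6057 × 4² / 5² = -13.6057 × 16 / 25 = -8.707648 eV

Since -9.448403 eV < -8.707648 eV,
B⁴⁺ at n = 6 is more tightly bound (requires more energy to ionize).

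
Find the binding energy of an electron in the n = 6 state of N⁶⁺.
18.518869 eV

The ionization energy is the energy needed to remove the electron completely (n → ∞).

For a hydrogen-like ion with Z = 7, E_n = -13.6057 Z² / n² eV.

At n = 6: E_6 = -13.6057 × 7² / 6² = -18.518869444 eV
At n = ∞: E_∞ = 0 eV

Ionization energy = E_∞ - E_6 = 0 - (-18.518869444) = 18.518869444 eV
Ionization energy ≈ 18.518869 eV

This is also called the binding energy of the electron in state n = 6.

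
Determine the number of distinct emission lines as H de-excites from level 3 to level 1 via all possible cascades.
3

The electron can occupy levels n = 1, 2, ..., 3 during de-excitation — that is m = 3 - 1 + 1 = 3 distinct levels.

The number of distinct spectral lines equals the number of ways to choose 2 of these m levels (each pair gives one possible emission transition):

Number of lines = m(m-1)/2 = 3×2/2 = 3

These correspond to all possible transitions between the 3 levels:
3 → 2, 3 → 1, 2 → 1

Each transition produces a photon with a unique energy (and thus wavelength). This count does not depend on Z.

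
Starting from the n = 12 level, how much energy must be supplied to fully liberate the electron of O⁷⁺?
6.05 eV

The ionization energy is the energy needed to remove the electron completely (n → ∞).

For a hydrogen-like ion with Z = 8, E_n = -13.6057 Z² / n² eV.

At n = 12: E_12 = -13.6057 × 8² / 12² = -6.04698 eV
At n = ∞: E_∞ = 0 eV

Ionization energy = E_∞ - E_12 = 0 - (-6.04698) = 6.04698 eV
Ionization energy ≈ 6.05 eV

This is also called the binding energy of the electron in state n = 12.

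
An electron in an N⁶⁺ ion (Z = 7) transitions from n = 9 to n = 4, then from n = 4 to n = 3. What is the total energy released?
65.844869 eV

The energy levels of N⁶⁺ are E_n = -13.6057 × 7² / n² eV.

First transition (9 → 4):
ΔE₁ = |E_4 - E_9|
ΔE₁ = |-41.667456250000 - (-8.230608641975)| = 33.436847608 eV

Second transition (4 → 3):
ΔE₂ = |E_3 - E_4|
ΔE₂ = |-74.075477777778 - (-41.667456250000)| = 32.408021528 eV

Total energy released:
E_total = ΔE₁ + ΔE₂ = 33.436847608 + 32.408021528 = 65.844869 eV

Note: This equals the direct transition 9 → 3: 65.844869 eV ✓
Energy is conserved regardless of the path taken.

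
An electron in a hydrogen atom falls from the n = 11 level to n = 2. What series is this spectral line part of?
Balmer series

The spectral series in hydrogen are named based on the final (lower) energy level:
- Lyman series: n_final = 1 (ultraviolet)
- Balmer series: n_final = 2 (visible/near-UV)
- Paschen series: n_final = 3 (infrared)
- Brackett series: n_final = 4 (infrared)
- Pfund series: n_final = 5 (far infrared)

Since this transition ends at n = 2, it belongs to the Balmer series.

For reference, this 11 → 2 line has photon energy
ΔE = 13.6057 eV × (1/2² - 1/11²) = 3.288981 eV,
corresponding to wavelength λ = hc/ΔE = 1239.84 eV·nm / 3.288981 eV = 376.97 nm in the visible/near-UV region.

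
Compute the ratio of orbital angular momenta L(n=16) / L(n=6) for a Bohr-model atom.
2.66667

In the Bohr model, L_n = nℏ, so the ratio is purely the ratio of quantum numbers:

L_16/L_6 = 16ℏ / 6ℏ = 16/6 = 2.66667

The angular momentum scales linearly with n.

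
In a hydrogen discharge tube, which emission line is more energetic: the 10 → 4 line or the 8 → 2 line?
8 → 2

Calculate the energy for each transition:

Transition 10 → 4:
ΔE₁ = |E_4 - E_10| = |-13.6057/4² - (-13.6057/10²)|
ΔE₁ = |-0.8503562500 - (-0.1360570000)| = 0.7142993 eV

Transition 8 → 2:
ΔE₂ = |E_2 - E_8| = |-13.6057/2² - (-13.6057/8²)|
ΔE₂ = |-3.4014250000 - (-0.2125890625)| = 3.1888359 eV

Since 3.1888359 eV > 0.7142993 eV, the transition 8 → 2 emits the more energetic photon.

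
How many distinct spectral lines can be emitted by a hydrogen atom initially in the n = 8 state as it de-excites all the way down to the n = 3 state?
15

The electron can occupy levels n = 3, 4, ..., 8 during de-excitation — that is m = 8 - 3 + 1 = 6 distinct levels.

The number of distinct spectral lines equals the number of ways to choose 2 of these m levels (each pair gives one possible emission transition):

Number of lines = m(m-1)/2 = 6×5/2 = 15

These correspond to all possible transitions between the 6 levels:
8 → 7, 8 → 6, 8 → 5, 8 → 4, 8 → 3, 7 → 6, 7 → 5, 7 → 4...

Each transition produces a photon with a unique energy (and thus wavelength). This count does not depend on Z.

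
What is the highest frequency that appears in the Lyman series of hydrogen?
3.28984e+15 Hz

The series limit corresponds to the transition from n = ∞ to n = 1.
This is the highest energy (shortest wavelength) transition in the Lyman series.

E_∞ = 0 eV
E_1 = -13.6057 / 1² = -13.60570000 eV

Energy at series limit:
ΔE = E_∞ - E_1 = 0 - (-13.60570000) = 13.60570000 eV
E = 13.60570000 eV × (1.602177 × 10⁻¹⁹ J/eV) = 2.1798740e-18 J
f = E/h = 2.1798740e-18 J / (6.62607 × 10⁻³⁴ J·s) = 3.28984e+15 Hz

This energy equals the ionization energy from the n = 1 state of hydrogen.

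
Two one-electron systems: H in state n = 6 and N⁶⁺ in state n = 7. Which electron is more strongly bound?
N⁶⁺ at n = 7 (E = -13.60570 eV)

Using E_n = -13.6057 Z² / n² eV:

H (Z = 1) at n = 6:
E = -13.6057 × 1² / 6² = -13.6057 × 1 / 36 = -0.37793611 eV

N⁶⁺ (Z = 7) at n = 7:
E = -13.6057 × 7² / 7² = -13.6057 × 49 / 49 = -13.60570000 eV

Since -13.60570000 eV < -0.37793611 eV,
N⁶⁺ at n = 7 is more tightly bound (requires more energy to ionize).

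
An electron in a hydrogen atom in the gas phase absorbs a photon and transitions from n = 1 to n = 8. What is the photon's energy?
13.393 eV

The energy levels of a hydrogen-like atom are E_n = -13.6057 eV / n².

Energy at n = 1: E_1 = -13.6057 / 1² = -13.605700 eV
Energy at n = 8: E_8 = -13.6057 / 8² = -0.212589 eV

The excitation energy is the difference:
ΔE = E_8 - E_1
ΔE = -0.212589 - (-13.605700)
ΔE = 13.393 eV

Since this is positive, energy must be absorbed (photon absorption).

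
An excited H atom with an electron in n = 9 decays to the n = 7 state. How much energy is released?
0.110 eV

The energy levels are E_n = -13.6057 eV / n².

Energy at n = 9: E_9 = -13.6057 / 9² = -0.167972 eV
Energy at n = 7: E_7 = -13.6057 / 7² = -0.277667 eV

For emission (electron falling to lower state), the photon energy is:
E_photon = E_9 - E_7 = |-0.167972 - (-0.277667)|
E_photon = 0.110 eV

This energy is carried away by the emitted photon.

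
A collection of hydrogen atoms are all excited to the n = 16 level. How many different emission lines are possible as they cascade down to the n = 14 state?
3

The electron can occupy levels n = 14, 15, ..., 16 during de-excitation — that is m = 16 - 14 + 1 = 3 distinct levels.

The number of distinct spectral lines equals the number of ways to choose 2 of these m levels (each pair gives one possible emission transition):

Number of lines = m(m-1)/2 = 3×2/2 = 3

These correspond to all possible transitions between the 3 levels:
16 → 15, 16 → 14, 15 → 14

Each transition produces a photon with a unique energy (and thus wavelength). This count does not depend on Z.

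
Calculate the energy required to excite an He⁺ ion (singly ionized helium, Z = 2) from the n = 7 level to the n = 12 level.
0.73 eV

The energy levels of a hydrogen-like atom are E_n = -13.6057 Z² eV / n².

Energy at n = 7: E_7 = -13.6057 × 2² / 7² = -1.11067 eV
Energy at n = 12: E_12 = -13.6057 × 2² / 12² = -0.37794 eV

The excitation energy is the difference:
ΔE = E_12 - E_7
ΔE = -0.37794 - (-1.11067)
ΔE = 0.73 eV

Since this is positive, energy must be absorbed (photon absorption).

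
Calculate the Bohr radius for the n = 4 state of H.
0.8467 nm (or 8.4668 Å)

The Bohr radius formula is:
r_n = n² a₀ / Z

where a₀ = 0.0529177 nm is the Bohr radius.

For H (Z = 1) at n = 4:
r_4 = 4² × 0.0529177 nm / 1
r_4 = 16 × 0.0529177 nm / 1
r_4 = 0.84668 nm / 1
r_4 = 0.8467 nm

The electron orbits at approximately 0.8467 nm from the nucleus.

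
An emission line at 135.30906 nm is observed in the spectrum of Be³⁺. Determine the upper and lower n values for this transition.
n = 7 → n = 4

First, find the photon energy from the wavelength (hc = 1239.84 eV·nm):
E = hc/λ = 1239.84 eV·nm / 135.30906 nm = 9.1630228 eV

The energy levels of Be³⁺ satisfy E_n = -13.6057 × 4² / n² eV, so an emission n_i → n_f releases
ΔE = 13.6057 × 4² × (1/n_f² − 1/n_i²) eV.

Setting ΔE equal to the photon energy:
1/n_f² − 1/n_i² = 9.1630228 / (13.6057 × 4²) = 0.042091838

Since 1/n_i² must be positive, we need 1/n_f² > 0.042091838, i.e. n_f ≤ 4. For each allowed n_f, solve n_i = (1/n_f² − 0.042091838)^(−1/2) and check whether it is a whole number:
  n_f = 1: 1/n_i² = 1.000000000 − 0.042091838 = 0.957908162 → n_i = 1.022  (not an integer) ✗
  n_f = 2: 1/n_i² = 0.250000000 − 0.042091838 = 0.207908162 → n_i = 2.193  (not an integer) ✗
  n_f = 3: 1/n_i² = 0.111111111 − 0.042091838 = 0.069019273 → n_i = 3.806  (not an integer) ✗
  n_f = 4: 1/n_i² = 0.062500000 − 0.042091838 = 0.020408162 → n_i = 7.000  → integer, n_i = 7 ✓

Only n_f = 4 gives an integer upper level, n_i = 7.

The transition is from n = 7 to n = 4 (emission).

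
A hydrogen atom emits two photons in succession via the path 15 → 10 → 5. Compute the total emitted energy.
0.4838 eV

The energy levels of hydrogen are E_n = -13.6057 / n² eV.

First transition (15 → 10):
ΔE₁ = |E_10 - E_15|
ΔE₁ = |-0.1360570000 - (-0.0604697778)| = 0.0755872 eV

Second transition (10 → 5):
ΔE₂ = |E_5 - E_10|
ΔE₂ = |-0.5442280000 - (-0.1360570000)| = 0.4081710 eV

Total energy released:
E_total = ΔE₁ + ΔE₂ = 0.0755872 + 0.4081710 = 0.4838 eV

Note: This equals the direct transition 15 → 5: 0.4838 eV ✓
Energy is conserved regardless of the path taken.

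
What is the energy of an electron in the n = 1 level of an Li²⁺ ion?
-122.451 eV

For hydrogen-like ions, the energy levels scale with Z²:
E_n = -13.6057 Z² / n² eV

For Li²⁺ (Z = 3) at n = 1:
E_1 = -13.6057 × 3² / 1²
E_1 = -13.6057 × 9 / 1
E_1 = -122.4513 / 1
E_1 = -122.451 eV

The energy is 9 times more negative than hydrogen at the same n due to the stronger nuclear charge.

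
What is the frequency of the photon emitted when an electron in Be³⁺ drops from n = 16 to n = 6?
1.257e+15 Hz

First, find the transition energy:
E_16 = -13.6057 × 4² / 16² = -0.85035625 eV
E_6 = -13.6057 × 4² / 6² = -6.04697778 eV
|ΔE| = |E_6 - E_16| = 5.19662153 eV

Convert to Joules: E = 5.19662153 eV × (1.602177 × 10⁻¹⁹ J/eV) = 8.32591e-19 J

Using E = hf:
f = E/h = 8.32591e-19 J / (6.62607 × 10⁻³⁴ J·s)
f = 1.257e+15 Hz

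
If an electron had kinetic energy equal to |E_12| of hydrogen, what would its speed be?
1.82308e+05 m/s (or 0.0608% of c)

The binding energy at n = 12 for hydrogen is:
E_12 = -13.6057/12² = -0.0944840278 eV
|E_12| = 0.0944840278 eV

Convert to Joules:
KE = 0.0944840278 eV × (1.602177 × 10⁻¹⁹ J/eV) = 1.5138014e-20 J

Using KE = ½mv²:
v = √(2·KE/m_e)
v = √(2 × 1.5138014e-20 J / 9.10938 × 10⁻³¹ kg)
v = 1.82308e+05 m/s

This is approximately 0.0608% the speed of light.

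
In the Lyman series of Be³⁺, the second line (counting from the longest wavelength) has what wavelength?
6.407333 nm

The lines of a series are numbered from the longest wavelength (smallest ΔE) outward; the second line is the transition from n = n_f + 2 to n_f.
The Lyman series has all transitions ending at n_f = 1.

For Be³⁺ (Z = 4), the second line (β-line) is the jump from n = 3 to n = 1:
E_3 = -13.6057 × 4² / 3² = -24.18791111 eV
E_1 = -13.6057 × 4² / 1² = -217.69120000 eV
ΔE = E_3 - E_1 = 193.50328889 eV

λ = hc/E = 1239.84 eV·nm / 193.50328889 eV
λ = 6.407333 nm

This is the β-line of the Lyman series in Be³⁺.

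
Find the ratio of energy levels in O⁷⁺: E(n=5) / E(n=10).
4.000000

Using E_n = -13.6057 Z² / n² eV with Z = 8:

E_5 = -13.6057 × 8² / 5² = -870.7648 / 25 = -34.830592000000 eV
E_10 = -13.6057 × 8² / 10² = -870.7648 / 100 = -8.707648000000 eV

The ratio is:
E_5/E_10 = (-34.830592000000) / (-8.707648000000)
E_5/E_10 = (-870.7648/25) / (-870.7648/100)
E_5/E_10 = 100/25
E_5/E_10 = 4.000000
(Note: the Z² factors cancel in the ratio.)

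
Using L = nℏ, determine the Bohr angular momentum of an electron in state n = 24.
2.53097e-33 J·s (or 24ℏ)

In the Bohr model, angular momentum is quantized:
L = nℏ

where ℏ = h/(2π) = 1.0545718e-34 J·s

For n = 24:
L = 24 × 1.0545718e-34 J·s
L = 2.53097e-33 J·s

This can also be written as L = 24ℏ.
The angular momentum is an integer multiple of the reduced Planck constant.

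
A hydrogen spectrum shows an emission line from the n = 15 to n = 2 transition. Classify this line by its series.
Balmer series

The spectral series in hydrogen are named based on the final (lower) energy level:
- Lyman series: n_final = 1 (ultraviolet)
- Balmer series: n_final = 2 (visible/near-UV)
- Paschen series: n_final = 3 (infrared)
- Brackett series: n_final = 4 (infrared)
- Pfund series: n_final = 5 (far infrared)

Since this transition ends at n = 2, it belongs to the Balmer series.

For reference, this 15 → 2 line has photon energy
ΔE = 13.6057 eV × (1/2² - 1/15²) = 3.340955 eV,
corresponding to wavelength λ = hc/ΔE = 1239.84 eV·nm / 3.340955 eV = 371.10 nm in the visible/near-UV region.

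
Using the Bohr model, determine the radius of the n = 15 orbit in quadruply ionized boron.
2.381297 nm (or 23.812974 Å)

The Bohr radius formula is:
r_n = n² a₀ / Z

where a₀ = 0.052917721 nm is the Bohr radius.

For B⁴⁺ (Z = 5) at n = 15:
r_15 = 15² × 0.052917721 nm / 5
r_15 = 225 × 0.052917721 nm / 5
r_15 = 11.9064872 nm / 5
r_15 = 2.381297 nm

The electron orbits at approximately 2.381297 nm from the nucleus.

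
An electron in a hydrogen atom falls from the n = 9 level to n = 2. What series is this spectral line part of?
Balmer series

The spectral series in hydrogen are named based on the final (lower) energy level:
- Lyman series: n_final = 1 (ultraviolet)
- Balmer series: n_final = 2 (visible/near-UV)
- Paschen series: n_final = 3 (infrared)
- Brackett series: n_final = 4 (infrared)
- Pfund series: n_final = 5 (far infrared)

Since this transition ends at n = 2, it belongs to the Balmer series.

For reference, this 9 → 2 line has photon energy
ΔE = 13.6057 eV × (1/2² - 1/9²) = 3.2334533951 eV,
corresponding to wavelength λ = hc/ΔE = 1239.84 eV·nm / 3.2334533951 eV = 383.441432 nm in the visible/near-UV region.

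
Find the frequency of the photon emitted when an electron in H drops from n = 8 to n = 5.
8.02e+13 Hz

First, find the transition energy:
E_8 = -13.6057 / 8² = -0.212589 eV
E_5 = -13.6057 / 5² = -0.544228 eV
|ΔE| = |E_5 - E_8| = 0.331639 eV

Convert to Joules: E = 0.331639 eV × (1.602177 × 10⁻¹⁹ J/eV) = 5.3134e-20 J

Using E = hf:
f = E/h = 5.3134e-20 J / (6.62607 × 10⁻³⁴ J·s)
f = 8.02e+13 Hz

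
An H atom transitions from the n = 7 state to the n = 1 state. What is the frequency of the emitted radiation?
3.22270e+15 Hz

First, find the transition energy:
E_7 = -13.6057 / 7² = -0.2776673 eV
E_1 = -13.6057 / 1² = -13.6057000 eV
|ΔE| = |E_1 - E_7| = 13.3280327 eV

Convert to Joules: E = 13.3280327 eV × (1.602177 × 10⁻¹⁹ J/eV) = 2.1353867e-18 J

Using E = hf:
f = E/h = 2.1353867e-18 J / (6.62607 × 10⁻³⁴ J·s)
f = 3.22270e+15 Hz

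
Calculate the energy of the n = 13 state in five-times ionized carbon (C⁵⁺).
-2.898256 eV

For hydrogen-like ions, the energy levels scale with Z²:
E_n = -13.6057 Z² / n² eV

For C⁵⁺ (Z = 6) at n = 13:
E_13 = -13.6057 × 6² / 13²
E_13 = -13.6057 × 36 / 169
E_13 = -489.8052 / 169
E_13 = -2.898256 eV

The energy is 36 times more negative than hydrogen at the same n due to the stronger nuclear charge.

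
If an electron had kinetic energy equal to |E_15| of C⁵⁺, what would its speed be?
8.75e+05 m/s (or 0.292% of c)

The binding energy at n = 15 for C⁵⁺ is:
E_15 = -13.6057 × 6²/15² = -2.17691 eV
|E_15| = 2.17691 eV

Convert to Joules:
KE = 2.17691 eV × (1.602177 × 10⁻¹⁹ J/eV) = 3.4878e-19 J

Using KE = ½mv²:
v = √(2·KE/m_e)
v = √(2 × 3.4878e-19 J / 9.10938 × 10⁻³¹ kg)
v = 8.75e+05 m/s

This is approximately 0.292% the speed of light.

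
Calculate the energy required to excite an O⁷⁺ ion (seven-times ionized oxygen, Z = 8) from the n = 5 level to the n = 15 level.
30.9605 eV

The energy levels of a hydrogen-like atom are E_n = -13.6057 Z² eV / n².

Energy at n = 5: E_5 = -13.6057 × 8² / 5² = -34.8305920 eV
Energy at n = 15: E_15 = -13.6057 × 8² / 15² = -3.8700658 eV

The excitation energy is the difference:
ΔE = E_15 - E_5
ΔE = -3.8700658 - (-34.8305920)
ΔE = 30.9605 eV

Since this is positive, energy must be absorbed (photon absorption).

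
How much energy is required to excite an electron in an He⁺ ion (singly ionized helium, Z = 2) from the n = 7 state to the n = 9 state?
0.439 eV

The energy levels of a hydrogen-like atom are E_n = -13.6057 Z² eV / n².

Energy at n = 7: E_7 = -13.6057 × 2² / 7² = -1.110669 eV
Energy at n = 9: E_9 = -13.6057 × 2² / 9² = -0.671886 eV

The excitation energy is the difference:
ΔE = E_9 - E_7
ΔE = -0.671886 - (-1.110669)
ΔE = 0.439 eV

Since this is positive, energy must be absorbed (photon absorption).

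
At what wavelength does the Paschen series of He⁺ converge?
205.0347 nm

The series limit corresponds to the transition from n = ∞ to n = 3.
This is the highest energy (shortest wavelength) transition in the Paschen series.

E_∞ = 0 eV
E_3 = -13.6057 × 2² / 3² = -6.04697778 eV

Energy at series limit:
ΔE = E_∞ - E_3 = 0 - (-6.04697778) = 6.04697778 eV
λ = hc/E = 1239.84 eV·nm / 6.04697778 eV = 205.0347 nm

This energy equals the ionization energy from the n = 3 state of He⁺.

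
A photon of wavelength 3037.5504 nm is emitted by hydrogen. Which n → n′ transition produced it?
n = 10 → n = 5

First, find the photon energy from the wavelength (hc = 1239.84 eV·nm):
E = hc/λ = 1239.84 eV·nm / 3037.5504 nm = 0.40817101 eV

The energy levels of hydrogen satisfy E_n = -13.6057 / n² eV, so an emission n_i → n_f releases
ΔE = 13.6057 × (1/n_f² − 1/n_i²) eV.

Setting ΔE equal to the photon energy:
1/n_f² − 1/n_i² = 0.40817101 / 13.6057 = 0.030000001

Since 1/n_i² must be positive, we need 1/n_f² > 0.030000001, i.e. n_f ≤ 5. For each allowed n_f, solve n_i = (1/n_f² − 0.030000001)^(−1/2) and check whether it is a whole number:
  n_f = 1: 1/n_i² = 1.000000000 − 0.030000001 = 0.969999999 → n_i = 1.015  (not an integer) ✗
  n_f = 2: 1/n_i² = 0.250000000 − 0.030000001 = 0.219999999 → n_i = 2.132  (not an integer) ✗
  n_f = 3: 1/n_i² = 0.111111111 − 0.030000001 = 0.081111110 → n_i = 3.511  (not an integer) ✗
  n_f = 4: 1/n_i² = 0.062500000 − 0.030000001 = 0.032499999 → n_i = 5.547  (not an integer) ✗
  n_f = 5: 1/n_i² = 0.040000000 − 0.030000001 = 0.009999999 → n_i = 10.000  → integer, n_i = 10 ✓

Only n_f = 5 gives an integer upper level, n_i = 10.

The transition is from n = 10 to n = 5 (emission).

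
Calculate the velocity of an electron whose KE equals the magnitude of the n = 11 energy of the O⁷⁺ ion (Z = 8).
1.59e+06 m/s (or 0.5307% of c)

The binding energy at n = 11 for O⁷⁺ is:
E_11 = -13.6057 × 8²/11² = -7.196403 eV
|E_11| = 7.196403 eV

Convert to Joules:
KE = 7.196403 eV × (1.602177 × 10⁻¹⁹ J/eV) = 1.1530e-18 J

Using KE = ½mv²:
v = √(2·KE/m_e)
v = √(2 × 1.1530e-18 J / 9.10938 × 10⁻³¹ kg)
v = 1.59e+06 m/s

This is approximately 0.5307% the speed of light.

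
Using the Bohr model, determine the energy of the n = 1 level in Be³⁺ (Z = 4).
-217.69 eV

For hydrogen-like ions, the energy levels scale with Z²:
E_n = -13.6057 Z² / n² eV

For Be³⁺ (Z = 4) at n = 1:
E_1 = -13.6057 × 4² / 1²
E_1 = -13.6057 × 16 / 1
E_1 = -217.6912 / 1
E_1 = -217.69 eV

The energy is 16 times more negative than hydrogen at the same n due to the stronger nuclear charge.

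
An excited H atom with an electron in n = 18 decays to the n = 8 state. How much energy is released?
0.17 eV

The energy levels are E_n = -13.6057 eV / n².

Energy at n = 18: E_18 = -13.6057 / 18² = -0.04199 eV
Energy at n = 8: E_8 = -13.6057 / 8² = -0.21259 eV

For emission (electron falling to lower state), the photon energy is:
E_photon = E_18 - E_8 = |-0.04199 - (-0.21259)|
E_photon = 0.17 eV

This energy is carried away by the emitted photon.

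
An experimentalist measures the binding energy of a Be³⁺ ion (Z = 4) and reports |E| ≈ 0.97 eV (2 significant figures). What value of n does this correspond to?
n = 15

The exact energy levels follow E_n = -13.6057 Z² / n² eV with Z = 4.

The measured value (-0.97 eV) is reported to only 2 significant figures, so we must test candidate n values and see which one matches to that precision.

Candidate energies:
  n = 13:  E = -13.6057 × 4² / 13² = -1.28811 eV
  n = 14:  E = -13.6057 × 4² / 14² = -1.11067 eV
  n = 15:  E = -13.6057 × 4² / 15² = -0.96752 eV  ← matches
  n = 16:  E = -13.6057 × 4² / 16² = -0.85036 eV
  n = 17:  E = -13.6057 × 4² / 17² = -0.75326 eV

Checking against the measurement of -0.97 eV (2 sig figs), only n = 15 agrees:
E_15 = -0.96752 eV, which rounds to -0.97 eV ✓

Therefore n = 15.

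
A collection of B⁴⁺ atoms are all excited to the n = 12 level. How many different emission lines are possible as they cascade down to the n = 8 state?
10

The electron can occupy levels n = 8, 9, ..., 12 during de-excitation — that is m = 12 - 8 + 1 = 5 distinct levels.

The number of distinct spectral lines equals the number of ways to choose 2 of these m levels (each pair gives one possible emission transition):

Number of lines = m(m-1)/2 = 5×4/2 = 10

These correspond to all possible transitions between the 5 levels:
12 → 11, 12 → 10, 12 → 9, 12 → 8, 11 → 10, 11 → 9, 11 → 8, 10 → 9...

Each transition produces a photon with a unique energy (and thus wavelength). This count does not depend on Z.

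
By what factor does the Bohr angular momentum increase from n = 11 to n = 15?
1.3636

In the Bohr model, L_n = nℏ, so the ratio is purely the ratio of quantum numbers:

L_15/L_11 = 15ℏ / 11ℏ = 15/11 = 1.3636

The angular momentum scales linearly with n.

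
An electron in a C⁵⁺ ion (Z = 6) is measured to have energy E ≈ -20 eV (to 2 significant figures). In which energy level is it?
n = 5

The exact energy levels follow E_n = -13.6057 Z² / n² eV with Z = 6.

The measured value (-20 eV) is reported to only 2 significant figures, so we must test candidate n values and see which one matches to that precision.

Candidate energies:
  n = 3:  E = -13.6057 × 6² / 3² = -54.422800 eV
  n = 4:  E = -13.6057 × 6² / 4² = -30.612825 eV
  n = 5:  E = -13.6057 × 6² / 5² = -19.592208 eV  ← matches
  n = 6:  E = -13.6057 × 6² / 6² = -13.605700 eV
  n = 7:  E = -13.6057 × 6² / 7² = -9.996024 eV

Checking against the measurement of -20 eV (2 sig figs), only n = 5 agrees:
E_5 = -19.592208 eV, which rounds to -20 eV ✓

Therefore n = 5.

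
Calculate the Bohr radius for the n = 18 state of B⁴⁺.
3.4291 nm (or 34.2907 Å)

The Bohr radius formula is:
r_n = n² a₀ / Z

where a₀ = 0.0529177 nm is the Bohr radius.

For B⁴⁺ (Z = 5) at n = 18:
r_18 = 18² × 0.0529177 nm / 5
r_18 = 324 × 0.0529177 nm / 5
r_18 = 17.14533 nm / 5
r_18 = 3.4291 nm

The electron orbits at approximately 3.4291 nm from the nucleus.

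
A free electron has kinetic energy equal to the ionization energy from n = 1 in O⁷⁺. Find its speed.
1.750e+07 m/s (or 5.837887% of c)

The binding energy at n = 1 for O⁷⁺ is:
E_1 = -13.6057 × 8²/1² = -870.76480000 eV
|E_1| = 870.76480000 eV

Convert to Joules:
KE = 870.76480000 eV × (1.602177 × 10⁻¹⁹ J/eV) = 1.39512e-16 J

Using KE = ½mv²:
v = √(2·KE/m_e)
v = √(2 × 1.39512e-16 J / 9.10938 × 10⁻³¹ kg)
v = 1.750e+07 m/s

This is approximately 5.837887% the speed of light.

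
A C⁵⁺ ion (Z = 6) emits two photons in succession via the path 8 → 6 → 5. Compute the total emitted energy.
11.93900 eV

The energy levels of C⁵⁺ are E_n = -13.6057 × 6² / n² eV.

First transition (8 → 6):
ΔE₁ = |E_6 - E_8|
ΔE₁ = |-13.60570000000 - (-7.65320625000)| = 5.95249375 eV

Second transition (6 → 5):
ΔE₂ = |E_5 - E_6|
ΔE₂ = |-19.59220800000 - (-13.60570000000)| = 5.98650800 eV

Total energy released:
E_total = ΔE₁ + ΔE₂ = 5.95249375 + 5.98650800 = 11.93900 eV

Note: This equals the direct transition 8 → 5: 11.93900 eV ✓
Energy is conserved regardless of the path taken.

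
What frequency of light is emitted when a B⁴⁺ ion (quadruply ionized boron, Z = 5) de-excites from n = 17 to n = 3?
8.85e+15 Hz

First, find the transition energy:
E_17 = -13.6057 × 5² / 17² = -1.1770 eV
E_3 = -13.6057 × 5² / 3² = -37.7936 eV
|ΔE| = |E_3 - E_17| = 36.6166 eV

Convert to Joules: E = 36.6166 eV × (1.602177 × 10⁻¹⁹ J/eV) = 5.8666e-18 J

Using E = hf:
f = E/h = 5.8666e-18 J / (6.62607 × 10⁻³⁴ J·s)
f = 8.85e+15 Hz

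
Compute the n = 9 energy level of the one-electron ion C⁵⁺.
-6.05 eV

For hydrogen-like ions, the energy levels scale with Z²:
E_n = -13.6057 Z² / n² eV

For C⁵⁺ (Z = 6) at n = 9:
E_9 = -13.6057 × 6² / 9²
E_9 = -13.6057 × 36 / 81
E_9 = -489.8052 / 81
E_9 = -6.05 eV

The energy is 36 times more negative than hydrogen at the same n due to the stronger nuclear charge.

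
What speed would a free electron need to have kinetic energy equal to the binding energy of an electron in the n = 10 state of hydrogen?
2.18769e+05 m/s (or 0.0730% of c)

The binding energy at n = 10 for hydrogen is:
E_10 = -13.6057/10² = -0.136057000 eV
|E_10| = 0.136057000 eV

Convert to Joules:
KE = 0.136057000 eV × (1.602177 × 10⁻¹⁹ J/eV) = 2.1798740e-20 J

Using KE = ½mv²:
v = √(2·KE/m_e)
v = √(2 × 2.1798740e-20 J / 9.10938 × 10⁻³¹ kg)
v = 2.18769e+05 m/s

This is approximately 0.0730% the speed of light.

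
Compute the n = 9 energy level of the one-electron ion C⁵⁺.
-6.0470 eV

For hydrogen-like ions, the energy levels scale with Z²:
E_n = -13.6057 Z² / n² eV

For C⁵⁺ (Z = 6) at n = 9:
E_9 = -13.6057 × 6² / 9²
E_9 = -13.6057 × 36 / 81
E_9 = -489.8052 / 81
E_9 = -6.0470 eV

The energy is 36 times more negative than hydrogen at the same n due to the stronger nuclear charge.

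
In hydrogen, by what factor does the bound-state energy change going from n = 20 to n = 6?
11.111

Using E_n = -13.6057 Z² / n² eV with Z = 1:

E_6 = -13.6057 / 6² = -13.6057 / 36 = -0.377936111 eV
E_20 = -13.6057 / 20² = -13.6057 / 400 = -0.034014250 eV

The ratio is:
E_6/E_20 = (-0.377936111) / (-0.034014250)
E_6/E_20 = (-13.6057/36) / (-13.6057/400)
E_6/E_20 = 400/36
E_6/E_20 = 11.111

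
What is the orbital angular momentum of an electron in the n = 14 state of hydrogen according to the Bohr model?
1.48e-33 J·s (or 14ℏ)

In the Bohr model, angular momentum is quantized:
L = nℏ

where ℏ = h/(2π) = 1.0546e-34 J·s

For n = 14:
L = 14 × 1.0546e-34 J·s
L = 1.48e-33 J·s

This can also be written as L = 14ℏ.
The angular momentum is an integer multiple of the reduced Planck constant.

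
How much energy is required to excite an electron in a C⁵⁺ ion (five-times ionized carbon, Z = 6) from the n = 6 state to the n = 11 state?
9.55772 eV

The energy levels of a hydrogen-like atom are E_n = -13.6057 Z² eV / n².

Energy at n = 6: E_6 = -13.6057 × 6² / 6² = -13.60570000 eV
Energy at n = 11: E_11 = -13.6057 × 6² / 11² = -4.04797686 eV

The excitation energy is the difference:
ΔE = E_11 - E_6
ΔE = -4.04797686 - (-13.60570000)
ΔE = 9.55772 eV

Since this is positive, energy must be absorbed (photon absorption).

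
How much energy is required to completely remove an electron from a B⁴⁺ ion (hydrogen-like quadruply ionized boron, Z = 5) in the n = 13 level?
2.012678 eV

The ionization energy is the energy needed to remove the electron completely (n → ∞).

For a hydrogen-like ion with Z = 5, E_n = -13.6057 Z² / n² eV.

At n = 13: E_13 = -13.6057 × 5² / 13² = -2.012677515 eV
At n = ∞: E_∞ = 0 eV

Ionization energy = E_∞ - E_13 = 0 - (-2.012677515) = 2.012677515 eV
Ionization energy ≈ 2.012678 eV

This is also called the binding energy of the electron in state n = 13.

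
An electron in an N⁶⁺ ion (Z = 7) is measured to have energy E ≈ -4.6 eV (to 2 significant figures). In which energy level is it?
n = 12

The exact energy levels follow E_n = -13.6057 Z² / n² eV with Z = 7.

The measured value (-4.6 eV) is reported to only 2 significant figures, so we must test candidate n values and see which one matches to that precision.

Candidate energies:
  n = 10:  E = -13.6057 × 7² / 10² = -6.66679 eV
  n = 11:  E = -13.6057 × 7² / 11² = -5.50975 eV
  n = 12:  E = -13.6057 × 7² / 12² = -4.62972 eV  ← matches
  n = 13:  E = -13.6057 × 7² / 13² = -3.94485 eV
  n = 14:  E = -13.6057 × 7² / 14² = -3.40143 eV

Checking against the measurement of -4.6 eV (2 sig figs), only n = 12 agrees:
E_12 = -4.62972 eV, which rounds to -4.6 eV ✓

Therefore n = 12.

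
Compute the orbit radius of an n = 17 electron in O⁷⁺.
1.9117 nm (or 19.1165 Å)

The Bohr radius formula is:
r_n = n² a₀ / Z

where a₀ = 0.0529177 nm is the Bohr radius.

For O⁷⁺ (Z = 8) at n = 17:
r_17 = 17² × 0.0529177 nm / 8
r_17 = 289 × 0.0529177 nm / 8
r_17 = 15.29322 nm / 8
r_17 = 1.9117 nm

The electron orbits at approximately 1.9117 nm from the nucleus.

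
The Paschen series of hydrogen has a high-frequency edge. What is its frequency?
3.6554e+14 Hz

The series limit corresponds to the transition from n = ∞ to n = 3.
This is the highest energy (shortest wavelength) transition in the Paschen series.

E_∞ = 0 eV
E_3 = -13.6057 / 3² = -1.5117444 eV

Energy at series limit:
ΔE = E_∞ - E_3 = 0 - (-1.5117444) = 1.5117444 eV
E = 1.5117444 eV × (1.602177 × 10⁻¹⁹ J/eV) = 2.422082e-19 J
f = E/h = 2.422082e-19 J / (6.62607 × 10⁻³⁴ J·s) = 3.6554e+14 Hz

This energy equals the ionization energy from the n = 3 state of hydrogen.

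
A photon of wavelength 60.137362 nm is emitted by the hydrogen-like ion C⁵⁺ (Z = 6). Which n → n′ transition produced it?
n = 7 → n = 4

First, find the photon energy from the wavelength (hc = 1239.84 eV·nm):
E = hc/λ = 1239.84 eV·nm / 60.137362 nm = 20.616801 eV

The energy levels of C⁵⁺ satisfy E_n = -13.6057 × 6² / n² eV, so an emission n_i → n_f releases
ΔE = 13.6057 × 6² × (1/n_f² − 1/n_i²) eV.

Setting ΔE equal to the photon energy:
1/n_f² − 1/n_i² = 20.616801 / (13.6057 × 6²) = 0.042091838

Since 1/n_i² must be positive, we need 1/n_f² > 0.042091838, i.e. n_f ≤ 4. For each allowed n_f, solve n_i = (1/n_f² − 0.042091838)^(−1/2) and check whether it is a whole number:
  n_f = 1: 1/n_i² = 1.000000000 − 0.042091838 = 0.957908162 → n_i = 1.022  (not an integer) ✗
  n_f = 2: 1/n_i² = 0.250000000 − 0.042091838 = 0.207908162 → n_i = 2.193  (not an integer) ✗
  n_f = 3: 1/n_i² = 0.111111111 − 0.042091838 = 0.069019273 → n_i = 3.806  (not an integer) ✗
  n_f = 4: 1/n_i² = 0.062500000 − 0.042091838 = 0.020408162 → n_i = 7.000  → integer, n_i = 7 ✓

Only n_f = 4 gives an integer upper level, n_i = 7.

The transition is from n = 7 to n = 4 (emission).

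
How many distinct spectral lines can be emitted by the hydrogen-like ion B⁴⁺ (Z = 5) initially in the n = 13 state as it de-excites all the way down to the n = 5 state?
36

The electron can occupy levels n = 5, 6, ..., 13 during de-excitation — that is m = 13 - 5 + 1 = 9 distinct levels.

The number of distinct spectral lines equals the number of ways to choose 2 of these m levels (each pair gives one possible emission transition):

Number of lines = m(m-1)/2 = 9×8/2 = 36

These correspond to all possible transitions between the 9 levels:
13 → 12, 13 → 11, 13 → 10, 13 → 9, 13 → 8, 13 → 7, 13 → 6, 13 → 5...

Each transition produces a photon with a unique energy (and thus wavelength). This count does not depend on Z.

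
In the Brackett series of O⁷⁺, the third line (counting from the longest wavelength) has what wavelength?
33.827266 nm

The lines of a series are numbered from the longest wavelength (smallest ΔE) outward; the third line is the transition from n = n_f + 3 to n_f.
The Brackett series has all transitions ending at n_f = 4.

For O⁷⁺ (Z = 8), the third line (γ-line) is the jump from n = 7 to n = 4:
E_7 = -13.6057 × 8² / 7² = -17.77071020 eV
E_4 = -13.6057 × 8² / 4² = -54.42280000 eV
ΔE = E_7 - E_4 = 36.65208980 eV

λ = hc/E = 1239.84 eV·nm / 36.65208980 eV
λ = 33.827266 nm

This is the γ-line of the Brackett series in O⁷⁺.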